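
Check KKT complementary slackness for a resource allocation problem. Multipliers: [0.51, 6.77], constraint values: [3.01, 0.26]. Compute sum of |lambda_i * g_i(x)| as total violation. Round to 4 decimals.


KKT complementary slackness check:
lambda_1 * g_1 = 0.51 * 3.01 = 1.5351
lambda_2 * g_2 = 6.77 * 0.26 = 1.7602
Total violation = 1.5351 + 1.7602 = 3.2953


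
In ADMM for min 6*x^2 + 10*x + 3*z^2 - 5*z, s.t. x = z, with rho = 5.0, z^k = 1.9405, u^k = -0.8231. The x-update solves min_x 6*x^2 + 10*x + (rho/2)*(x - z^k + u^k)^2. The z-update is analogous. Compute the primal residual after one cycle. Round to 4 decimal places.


ADMM iteration with rho = 5.0, z^k = 1.9405, u^k = -0.8231
Step 1: x-update.
Minimize 6*x^2 + 10*x + (5.0/2)*(x - 1.9405 - 0.8231)^2
FOC: (2*6 + 5.0)*x = -10 + 5.0*(1.9405 + 0.8231)
x^{k+1} = 0.2246
Step 2: z-update.
Minimize 3*z^2 - 5*z + (5.0/2)*(0.2246 - z - 0.8231)^2
FOC: (2*3 + 5.0)*z = 5 + 5.0*(0.2246 - 0.8231)
z^{k+1} = 0.1825
Step 3: u-update.
u^{k+1} = -0.8231 + 0.2246 - 0.1825 = -0.781
Step 4: Primal residual = |0.2246 - 0.1825| = 0.0421


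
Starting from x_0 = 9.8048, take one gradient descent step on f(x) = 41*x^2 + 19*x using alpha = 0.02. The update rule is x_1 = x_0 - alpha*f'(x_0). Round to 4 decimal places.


We compute the gradient at x_0 and apply the update.
f'(x) = 82*x + 19
f'(9.8048) = 82*9.8048 + 19 = 822.9936
x_1 = 9.8048 - 0.02*822.9936 = -6.6551


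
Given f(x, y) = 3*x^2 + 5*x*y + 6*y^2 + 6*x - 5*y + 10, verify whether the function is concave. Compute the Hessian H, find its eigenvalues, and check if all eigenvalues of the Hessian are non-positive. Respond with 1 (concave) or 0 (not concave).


The Hessian of f(x,y) = 3*x^2 + 5*x*y + 6*y^2 + 6*x - 5*y + 10 is:
H = [[6, 5], [5, 12]]
Trace = 6 + 12 = 18
Determinant = 6*12 - (5)^2 = 47
Discriminant = (18)^2 - 4*47 = 136.0
Eigenvalues: lambda_1 = 3.169, lambda_2 = 14.831
The function is not concave.

0


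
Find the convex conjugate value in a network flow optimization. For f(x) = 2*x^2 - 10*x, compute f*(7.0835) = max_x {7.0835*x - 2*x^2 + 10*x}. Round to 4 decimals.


f*(y) = sup_x {y*x - a*x^2 - b*x} = sup_x {(y-b)*x - a*x^2}
FOC: (y - b) - 2a*x = 0 => x* = (y - b)/(2a)
x* = (7.0835 + 10)/(2*2) = 4.2709
f*(7.0835) = (y-b)^2/(4a) = (7.0835 + 10)^2/(4*2)
= 291.846/8 = 36.4807


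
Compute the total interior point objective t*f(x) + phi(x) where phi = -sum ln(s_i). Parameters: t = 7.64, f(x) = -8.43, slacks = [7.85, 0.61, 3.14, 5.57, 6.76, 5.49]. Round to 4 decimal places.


Step 1: Compute log-barrier.
ln values: [2.0605, -0.4943, 1.1442, 1.7174, 1.911, 1.7029]
phi = -(2.0605 - 0.4943 + 1.1442 + 1.7174 + 1.911 + 1.7029) = -8.0418
Step 2: Compute augmented objective.
t*f(x) = 7.64*-8.43 = -64.4052
Total = -64.4052 - 8.0418 = -72.447


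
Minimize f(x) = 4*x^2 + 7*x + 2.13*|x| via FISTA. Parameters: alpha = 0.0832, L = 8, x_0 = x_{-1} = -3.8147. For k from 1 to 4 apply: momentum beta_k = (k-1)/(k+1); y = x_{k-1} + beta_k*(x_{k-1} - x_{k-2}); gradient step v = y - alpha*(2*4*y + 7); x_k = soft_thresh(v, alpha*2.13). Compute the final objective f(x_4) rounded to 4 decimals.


FISTA on f(x) = 4*x^2 + 7*x + 2.13*|x|
L = 8, alpha = 0.0832
Iteration 1: beta = 0.0, y = -3.8147 + 0.0*(-3.8147 + 3.8147) = -3.8147
  grad(y) = -23.5176, v = y - alpha*grad = -1.858
  prox(v) = soft_thresh(-1.858, 0.1772) = -1.6808
Iteration 2: beta = 0.3333, y = -1.6808 + 0.3333*(-1.6808 + 3.8147) = -0.9695
  grad(y) = -0.7562, v = y - alpha*grad = -0.9066
  prox(v) = soft_thresh(-0.9066, 0.1772) = -0.7294
Iteration 3: beta = 0.5, y = -0.7294 + 0.5*(-0.7294 + 1.6808) = -0.2537
  grad(y) = 4.9706, v = y - alpha*grad = -0.6672
  prox(v) = soft_thresh(-0.6672, 0.1772) = -0.49
Iteration 4: beta = 0.6, y = -0.49 + 0.6*(-0.49 + 0.7294) = -0.3464
  grad(y) = 4.2289, v = y - alpha*grad = -0.6982
  prox(v) = soft_thresh(-0.6982, 0.1772) = -0.521
f(x_4) = 4*(-0.521)^2 + 7*(-0.521) + 2.13*|-0.521| = -1.4515


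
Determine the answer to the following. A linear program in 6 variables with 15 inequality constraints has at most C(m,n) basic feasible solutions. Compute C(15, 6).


Each vertex corresponds to some choice of n active constraints out of m, so the number of vertices is at most C(m, n) = m! / (n!(m-n)!).
m = 15, n = 6
Numerator: 15 * 14 * 13 * 12 * 11 * 10
Denominator: 6! = 720
C(15, 6) = 5005


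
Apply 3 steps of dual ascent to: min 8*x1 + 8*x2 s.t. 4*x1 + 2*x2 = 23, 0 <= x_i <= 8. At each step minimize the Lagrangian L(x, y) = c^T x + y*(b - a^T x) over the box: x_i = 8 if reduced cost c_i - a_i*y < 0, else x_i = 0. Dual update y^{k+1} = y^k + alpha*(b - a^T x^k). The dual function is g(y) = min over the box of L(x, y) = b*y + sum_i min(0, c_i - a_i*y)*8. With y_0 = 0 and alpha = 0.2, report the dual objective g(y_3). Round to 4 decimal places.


Dual ascent for LP: min 8*x1 + 8*x2, 4*x1 + 2*x2 = 23, 0 <= x_i <= 8
Step 1: y^k = 0.0, reduced costs: (8.0, 8.0)
  x^k = (0.0, 0.0), subgradient = b - a^T x = 23.0
  y^{k+1} = 0.0 + 0.2*23.0 = 4.6
Step 2: y^k = 4.6, reduced costs: (-10.4, -1.2)
  x^k = (8.0, 8.0), subgradient = b - a^T x = -25.0
  y^{k+1} = 4.6 + 0.2*-25.0 = -0.4
Step 3: y^k = -0.4, reduced costs: (9.6, 8.8)
  x^k = (0.0, 0.0), subgradient = b - a^T x = 23.0
  y^{k+1} = -0.4 + 0.2*23.0 = 4.2
Dual objective at y_3 = 4.2: reduced costs (-8.8, -0.4), box minimizer x = (8.0, 8.0)
g(y_3) = b*y + (c1 - a1*y)*x1 + (c2 - a2*y)*x2 = 23*4.2 + (-8.8)*8.0 + (-0.4)*8.0 = 96.6 - 70.4 - 3.2 = 23.0


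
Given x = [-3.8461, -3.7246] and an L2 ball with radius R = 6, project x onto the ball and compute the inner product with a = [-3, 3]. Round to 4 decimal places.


Step 1: Compute ||x|| (intermediates to 6 decimals).
||x|| = sqrt((-3.8461)^2 + (-3.7246)^2) = 5.353983
Step 2: Project.
Since ||x|| <= R, proj = x (no scaling needed).
proj(x) = [-3.8461, -3.7246]
Step 3: Dot product.
a^T * proj(x) = -3*(-3.8461) + 3*(-3.7246) = 0.3645


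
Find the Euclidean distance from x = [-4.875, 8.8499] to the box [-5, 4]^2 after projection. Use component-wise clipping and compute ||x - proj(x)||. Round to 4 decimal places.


Project each component onto [-5, 4].
clip(-4.875) = -4.875, clip(8.8499) = 4.0
Projection = [-4.875, 4.0]
Squared diffs: [0.0, 23.5215]
Distance = sqrt(23.5215) = 4.8499


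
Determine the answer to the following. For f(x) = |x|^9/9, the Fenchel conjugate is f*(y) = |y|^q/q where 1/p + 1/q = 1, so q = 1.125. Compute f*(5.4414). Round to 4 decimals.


The conjugate exponent q satisfies 1/p + 1/q = 1.
p = 9, so q = 9/(9 - 1) = 1.125
|y|^q = 5.4414^1.125 = 6.7247
f*(5.4414) = 6.7247 / 1.125 = 5.9775


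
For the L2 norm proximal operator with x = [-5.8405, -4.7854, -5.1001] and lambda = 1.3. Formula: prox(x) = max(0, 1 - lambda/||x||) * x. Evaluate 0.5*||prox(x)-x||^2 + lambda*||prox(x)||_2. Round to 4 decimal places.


Step 1: Compute ||x||.
||x|| = 9.1117
Step 2: Compute scaling factor.
scale = max(0, 1 - 1.3/9.1117) = 0.8573
Step 3: prox(x) = [-5.0072, -4.1026, -4.3724]
||prox(x)|| = 7.8117
Step 4: Proximal objective.
0.5*||prox-x||^2 = 0.845
lambda*||prox|| = 10.1552
Total = 11.0002


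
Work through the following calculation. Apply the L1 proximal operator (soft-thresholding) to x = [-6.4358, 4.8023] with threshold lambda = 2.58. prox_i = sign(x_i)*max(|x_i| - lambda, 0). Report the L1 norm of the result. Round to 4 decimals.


Soft-thresholding with lambda = 2.58:
prox(-6.4358) = sign(-6.4358)*max(|-6.4358| - 2.58, 0) = -3.8558
prox(4.8023) = sign(4.8023)*max(|4.8023| - 2.58, 0) = 2.2223
prox(x) = [-3.8558, 2.2223]
||prox(x)||_1 = 3.8558 + 2.2223 = 6.0781


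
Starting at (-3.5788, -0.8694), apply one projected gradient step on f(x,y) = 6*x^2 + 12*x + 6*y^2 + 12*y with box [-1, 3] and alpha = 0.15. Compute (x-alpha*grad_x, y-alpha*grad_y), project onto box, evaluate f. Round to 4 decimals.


Step 1: Compute gradient at (-3.5788, -0.8694).
grad_x = 2*6*-3.5788 + 12 = -30.9456
grad_y = 2*6*-0.8694 + 12 = 1.5672
Step 2: Gradient step.
x_raw = -3.5788 - 0.15*-30.9456 = 1.063
y_raw = -0.8694 - 0.15*1.5672 = -1.1045
Step 3: Project onto [-1, 3].
x_proj = clip(1.063) = 1.063
y_proj = clip(-1.1045) = -1.0
Step 4: Evaluate f.
f(1.063, -1.0) = 13.5368


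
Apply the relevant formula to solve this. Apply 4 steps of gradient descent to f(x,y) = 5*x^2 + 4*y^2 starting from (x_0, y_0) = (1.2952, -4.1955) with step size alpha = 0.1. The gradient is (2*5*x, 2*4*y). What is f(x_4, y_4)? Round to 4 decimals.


Gradient descent on f(x,y) = 5*x^2 + 4*y^2.
Starting point: (1.2952, -4.1955), alpha = 0.1
Step 1: grad_x = 2*5*1.2952 = 12.952, grad_y = 2*4*-4.1955 = -33.564
  x_1 = 1.2952 - 0.1*12.952 = 0.0
  y_1 = -4.1955 - 0.1*-33.564 = -0.8391
Step 2: grad_x = 2*5*0.0 = 0.0, grad_y = 2*4*-0.8391 = -6.7128
  x_2 = 0.0 - 0.1*0.0 = 0.0
  y_2 = -0.8391 - 0.1*-6.7128 = -0.1678
Step 3: grad_x = 2*5*0.0 = 0.0, grad_y = 2*4*-0.1678 = -1.3426
  x_3 = 0.0 - 0.1*0.0 = 0.0
  y_3 = -0.1678 - 0.1*-1.3426 = -0.0336
Step 4: grad_x = 2*5*0.0 = 0.0, grad_y = 2*4*-0.0336 = -0.2685
  x_4 = 0.0 - 0.1*0.0 = 0.0
  y_4 = -0.0336 - 0.1*-0.2685 = -0.0067
f(0.0, -0.0067) = 5*0.0^2 + 4*(-0.0067)^2 = 0.0002


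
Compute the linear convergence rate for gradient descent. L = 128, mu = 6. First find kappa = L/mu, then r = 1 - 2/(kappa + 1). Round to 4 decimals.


Step 1: Compute the condition number.
kappa = L/mu = 128/6 = 21.3333
Step 2: Compute the convergence rate.
r = 1 - 2/(kappa + 1) = 1 - 2*mu/(L + mu) = (L - mu)/(L + mu) = 122/134 = 0.9104


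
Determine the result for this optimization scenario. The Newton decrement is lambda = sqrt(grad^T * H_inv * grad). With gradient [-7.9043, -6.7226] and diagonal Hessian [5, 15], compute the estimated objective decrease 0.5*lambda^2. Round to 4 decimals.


Step 1: H is diagonal, so H^(-1) * g = [-1.5809, -0.4482].
Step 2: g^T H^(-1) g = sum_i g_i^2 / H_ii
  = (-7.9043)^2/5 + (-6.7226)^2/15
  = 12.4956 + 3.0129 = 15.5085
Step 3: Objective decrease = 0.5 * g^T H^(-1) g = 7.7542


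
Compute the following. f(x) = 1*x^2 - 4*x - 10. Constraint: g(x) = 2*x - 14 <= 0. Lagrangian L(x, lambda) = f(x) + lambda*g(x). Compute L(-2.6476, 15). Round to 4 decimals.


Step 1: Evaluate f(x).
f(-2.6476) = 1*(-2.6476)^2 - 4*(-2.6476) - 10 = 7.6002
Step 2: Evaluate g(x).
g(-2.6476) = 2*-2.6476 - 14 = -19.2952
Step 3: Compute Lagrangian.
L = 7.6002 + 15*-19.2952 = -281.8278


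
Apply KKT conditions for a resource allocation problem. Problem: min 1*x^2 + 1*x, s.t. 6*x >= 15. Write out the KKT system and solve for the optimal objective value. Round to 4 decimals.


Step 1: Try lambda = 0 (constraint inactive).
x_unc = -1/(2*1) = -0.5
Check: 6*-0.5 = -3.0 < 15 -- violated!
Step 2: Constraint must be active: 6*x = 15
x* = 15/6 = 2.5
lambda = (2*1*2.5 + 1)/6 = 1.0
Step 3: Compute optimal value.
f(x*) = 1*2.5^2 + 1*2.5 = 8.75


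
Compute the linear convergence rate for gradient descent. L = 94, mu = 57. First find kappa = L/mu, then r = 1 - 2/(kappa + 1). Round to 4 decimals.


Step 1: Compute the condition number.
kappa = L/mu = 94/57 = 1.6491
Step 2: Compute the convergence rate.
r = 1 - 2/(kappa + 1) = 1 - 2*mu/(L + mu) = (L - mu)/(L + mu) = 37/151 = 0.245


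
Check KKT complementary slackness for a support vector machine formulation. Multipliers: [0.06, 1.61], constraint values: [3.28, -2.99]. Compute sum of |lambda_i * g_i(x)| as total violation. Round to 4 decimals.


KKT complementary slackness check:
lambda_1 * g_1 = 0.06 * 3.28 = 0.1968
lambda_2 * g_2 = 1.61 * -2.99 = -4.8139
Total violation = 0.1968 + 4.8139 = 5.0107


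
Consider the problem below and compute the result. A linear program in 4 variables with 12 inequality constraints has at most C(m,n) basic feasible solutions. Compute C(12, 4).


Each vertex corresponds to some choice of n active constraints out of m, so the number of vertices is at most C(m, n) = m! / (n!(m-n)!).
m = 12, n = 4
Numerator: 12 * 11 * 10 * 9
Denominator: 4! = 24
C(12, 4) = 495


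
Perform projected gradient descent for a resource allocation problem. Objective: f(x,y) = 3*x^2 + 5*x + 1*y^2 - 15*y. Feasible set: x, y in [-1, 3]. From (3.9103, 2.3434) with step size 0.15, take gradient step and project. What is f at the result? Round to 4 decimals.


Step 1: Compute gradient at (3.9103, 2.3434).
grad_x = 2*3*3.9103 + 5 = 28.4618
grad_y = 2*1*2.3434 - 15 = -10.3132
Step 2: Gradient step.
x_raw = 3.9103 - 0.15*28.4618 = -0.359
y_raw = 2.3434 - 0.15*-10.3132 = 3.8904
Step 3: Project onto [-1, 3].
x_proj = clip(-0.359) = -0.359
y_proj = clip(3.8904) = 3.0
Step 4: Evaluate f.
f(-0.359, 3.0) = -37.4083


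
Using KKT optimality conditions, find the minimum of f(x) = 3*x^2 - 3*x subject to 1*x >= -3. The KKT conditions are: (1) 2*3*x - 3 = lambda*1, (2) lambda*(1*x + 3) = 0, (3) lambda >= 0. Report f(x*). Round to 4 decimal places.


Step 1: Try lambda = 0 (constraint inactive).
Stationarity: 2*3*x - 3 = 0
x* = 3/(2*3) = 0.5
Check constraint: 1*0.5 = 0.5 >= -3 -- satisfied.
Step 2: Compute optimal value.
f(x*) = 3*0.5^2 - 3*0.5 = -0.75


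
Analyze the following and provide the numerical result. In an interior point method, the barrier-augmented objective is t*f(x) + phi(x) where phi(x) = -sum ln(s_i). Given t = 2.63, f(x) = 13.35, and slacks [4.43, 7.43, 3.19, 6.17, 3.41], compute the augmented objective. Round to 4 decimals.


Step 1: Compute log-barrier.
ln values: [1.4884, 2.0055, 1.16, 1.8197, 1.2267]
phi = -(1.4884 + 2.0055 + 1.16 + 1.8197 + 1.2267) = -7.7004
Step 2: Compute augmented objective.
t*f(x) = 2.63*13.35 = 35.1105
Total = 35.1105 - 7.7004 = 27.4101


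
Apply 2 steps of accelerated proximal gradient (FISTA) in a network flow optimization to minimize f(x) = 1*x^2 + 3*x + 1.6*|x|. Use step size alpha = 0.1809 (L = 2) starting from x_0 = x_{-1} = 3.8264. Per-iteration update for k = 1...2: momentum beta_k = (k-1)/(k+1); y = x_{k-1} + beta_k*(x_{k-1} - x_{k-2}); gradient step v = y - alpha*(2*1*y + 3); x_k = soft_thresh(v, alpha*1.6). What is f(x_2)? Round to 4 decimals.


FISTA on f(x) = 1*x^2 + 3*x + 1.6*|x|
L = 2, alpha = 0.1809
Iteration 1: beta = 0.0, y = 3.8264 + 0.0*(3.8264 - 3.8264) = 3.8264
  grad(y) = 10.6528, v = y - alpha*grad = 1.8993
  prox(v) = soft_thresh(1.8993, 0.2894) = 1.6099
Iteration 2: beta = 0.3333, y = 1.6099 + 0.3333*(1.6099 - 3.8264) = 0.871
  grad(y) = 4.742, v = y - alpha*grad = 0.0132
  prox(v) = soft_thresh(0.0132, 0.2894) = 0.0
f(x_2) = 1*0.0^2 + 3*0.0 + 1.6*|0.0| = 0.0


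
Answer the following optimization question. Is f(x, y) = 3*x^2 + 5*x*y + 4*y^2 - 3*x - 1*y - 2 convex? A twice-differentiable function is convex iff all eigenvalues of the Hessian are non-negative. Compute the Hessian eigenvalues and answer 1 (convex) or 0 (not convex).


The Hessian of f(x,y) = 3*x^2 + 5*x*y + 4*y^2 - 3*x - 1*y - 2 is:
H = [[6, 5], [5, 8]]
Trace = 6 + 8 = 14
Determinant = 6*8 - (5)^2 = 23
Discriminant = (14)^2 - 4*23 = 104.0
Eigenvalues: lambda_1 = 1.901, lambda_2 = 12.099
The function is convex.

1


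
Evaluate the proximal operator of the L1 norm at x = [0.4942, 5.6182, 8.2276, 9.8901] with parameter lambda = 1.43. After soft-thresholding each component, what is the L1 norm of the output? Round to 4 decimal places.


Soft-thresholding with lambda = 1.43:
prox(0.4942) = sign(0.4942)*max(|0.4942| - 1.43, 0) = 0.0
prox(5.6182) = sign(5.6182)*max(|5.6182| - 1.43, 0) = 4.1882
prox(8.2276) = sign(8.2276)*max(|8.2276| - 1.43, 0) = 6.7976
prox(9.8901) = sign(9.8901)*max(|9.8901| - 1.43, 0) = 8.4601
prox(x) = [0.0, 4.1882, 6.7976, 8.4601]
||prox(x)||_1 = 0.0 + 4.1882 + 6.7976 + 8.4601 = 19.4459


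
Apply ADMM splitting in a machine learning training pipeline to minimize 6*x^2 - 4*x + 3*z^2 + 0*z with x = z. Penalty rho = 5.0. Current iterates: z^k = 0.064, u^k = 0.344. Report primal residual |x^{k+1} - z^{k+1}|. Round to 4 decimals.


ADMM iteration with rho = 5.0, z^k = 0.064, u^k = 0.344
Step 1: x-update.
Minimize 6*x^2 - 4*x + (5.0/2)*(x - 0.064 + 0.344)^2
FOC: (2*6 + 5.0)*x = 4 + 5.0*(0.064 - 0.344)
x^{k+1} = 0.1529
Step 2: z-update.
Minimize 3*z^2 + 0*z + (5.0/2)*(0.1529 - z + 0.344)^2
FOC: (2*3 + 5.0)*z = 0 + 5.0*(0.1529 + 0.344)
z^{k+1} = 0.2259
Step 3: u-update.
u^{k+1} = 0.344 + 0.1529 - 0.2259 = 0.2711
Step 4: Primal residual = |0.1529 - 0.2259| = 0.0729


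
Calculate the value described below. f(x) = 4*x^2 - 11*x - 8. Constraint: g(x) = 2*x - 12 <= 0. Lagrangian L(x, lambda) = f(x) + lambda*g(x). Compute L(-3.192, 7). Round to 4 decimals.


Step 1: Evaluate f(x).
f(-3.192) = 4*(-3.192)^2 - 11*(-3.192) - 8 = 67.8675
Step 2: Evaluate g(x).
g(-3.192) = 2*-3.192 - 12 = -18.384
Step 3: Compute Lagrangian.
L = 67.8675 + 7*-18.384 = -60.8205


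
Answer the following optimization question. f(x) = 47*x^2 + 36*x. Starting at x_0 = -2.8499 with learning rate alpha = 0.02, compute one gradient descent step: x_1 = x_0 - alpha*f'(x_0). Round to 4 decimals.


We compute the gradient at x_0 and apply the update.
f'(x) = 94*x + 36
f'(-2.8499) = 94*-2.8499 + 36 = -231.8906
x_1 = -2.8499 - 0.02*-231.8906 = 1.7879


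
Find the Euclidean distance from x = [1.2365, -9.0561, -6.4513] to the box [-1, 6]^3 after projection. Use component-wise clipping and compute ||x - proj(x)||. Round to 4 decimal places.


Project each component onto [-1, 6].
clip(1.2365) = 1.2365, clip(-9.0561) = -1.0, clip(-6.4513) = -1.0
Projection = [1.2365, -1.0, -1.0]
Squared diffs: [0.0, 64.9007, 29.7167]
Distance = sqrt(94.6174) = 9.7271


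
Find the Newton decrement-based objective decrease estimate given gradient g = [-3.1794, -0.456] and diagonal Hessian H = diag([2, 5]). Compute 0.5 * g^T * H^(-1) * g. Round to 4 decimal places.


Step 1: H is diagonal, so H^(-1) * g = [-1.5897, -0.0912].
Step 2: g^T H^(-1) g = sum_i g_i^2 / H_ii
  = (-3.1794)^2/2 + (-0.456)^2/5
  = 5.0543 + 0.0416 = 5.0959
Step 3: Objective decrease = 0.5 * g^T H^(-1) g = 2.5479


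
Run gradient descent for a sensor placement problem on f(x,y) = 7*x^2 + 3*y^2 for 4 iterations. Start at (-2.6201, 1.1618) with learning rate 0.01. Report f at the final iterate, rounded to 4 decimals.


Gradient descent on f(x,y) = 7*x^2 + 3*y^2.
Starting point: (-2.6201, 1.1618), alpha = 0.01
Step 1: grad_x = 2*7*-2.6201 = -36.6814, grad_y = 2*3*1.1618 = 6.9708
  x_1 = -2.6201 - 0.01*-36.6814 = -2.2533
  y_1 = 1.1618 - 0.01*6.9708 = 1.0921
Step 2: grad_x = 2*7*-2.2533 = -31.546, grad_y = 2*3*1.0921 = 6.5526
  x_2 = -2.2533 - 0.01*-31.546 = -1.9378
  y_2 = 1.0921 - 0.01*6.5526 = 1.0266
Step 3: grad_x = 2*7*-1.9378 = -27.1296, grad_y = 2*3*1.0266 = 6.1594
  x_3 = -1.9378 - 0.01*-27.1296 = -1.6665
  y_3 = 1.0266 - 0.01*6.1594 = 0.965
Step 4: grad_x = 2*7*-1.6665 = -23.3314, grad_y = 2*3*0.965 = 5.7898
  x_4 = -1.6665 - 0.01*-23.3314 = -1.4332
  y_4 = 0.965 - 0.01*5.7898 = 0.9071
f(-1.4332, 0.9071) = 7*(-1.4332)^2 + 3*0.9071^2 = 16.8471


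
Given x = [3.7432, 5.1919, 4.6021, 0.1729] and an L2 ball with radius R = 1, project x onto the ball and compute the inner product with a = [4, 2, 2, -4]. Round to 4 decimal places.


Step 1: Compute ||x|| (intermediates to 6 decimals).
||x|| = sqrt(3.7432^2 + 5.1919^2 + 4.6021^2 + 0.1729^2) = 7.885213
Step 2: Project.
Since ||x|| > R, scale = R/||x|| = 1/7.885213 = 0.12682, proj(x) = scale * x
proj(x) = [0.474713, 0.658437, 0.583638, 0.021927]
Step 3: Dot product.
a^T * proj(x) = 4*0.474713 + 2*0.658437 + 2*0.583638 - 4*0.021927 = 4.2953


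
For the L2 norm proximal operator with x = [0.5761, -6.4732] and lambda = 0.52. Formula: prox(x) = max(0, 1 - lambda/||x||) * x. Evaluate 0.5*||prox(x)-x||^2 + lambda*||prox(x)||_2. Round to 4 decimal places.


Step 1: Compute ||x||.
||x|| = 6.4988
Step 2: Compute scaling factor.
scale = max(0, 1 - 0.52/6.4988) = 0.92
Step 3: prox(x) = [0.53, -5.9552]
||prox(x)|| = 5.9788
Step 4: Proximal objective.
0.5*||prox-x||^2 = 0.1352
lambda*||prox|| = 3.109
Total = 3.2442


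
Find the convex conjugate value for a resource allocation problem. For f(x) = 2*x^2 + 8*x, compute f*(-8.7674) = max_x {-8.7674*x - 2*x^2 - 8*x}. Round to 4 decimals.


f*(y) = sup_x {y*x - a*x^2 - b*x} = sup_x {(y-b)*x - a*x^2}
FOC: (y - b) - 2a*x = 0 => x* = (y - b)/(2a)
x* = (-8.7674 - 8)/(2*2) = -4.1919
f*(-8.7674) = (y-b)^2/(4a) = (-8.7674 - 8)^2/(4*2)
= 281.1457/8 = 35.1432


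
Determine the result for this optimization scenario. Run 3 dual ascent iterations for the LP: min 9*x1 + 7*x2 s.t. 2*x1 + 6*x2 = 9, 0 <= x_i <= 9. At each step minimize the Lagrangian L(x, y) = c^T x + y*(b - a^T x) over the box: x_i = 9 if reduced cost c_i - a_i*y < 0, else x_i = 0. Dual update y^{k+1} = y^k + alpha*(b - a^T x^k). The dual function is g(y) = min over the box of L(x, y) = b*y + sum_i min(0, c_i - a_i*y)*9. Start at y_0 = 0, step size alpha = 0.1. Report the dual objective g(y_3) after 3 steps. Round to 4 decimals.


Dual ascent for LP: min 9*x1 + 7*x2, 2*x1 + 6*x2 = 9, 0 <= x_i <= 9
Step 1: y^k = 0.0, reduced costs: (9.0, 7.0)
  x^k = (0.0, 0.0), subgradient = b - a^T x = 9.0
  y^{k+1} = 0.0 + 0.1*9.0 = 0.9
Step 2: y^k = 0.9, reduced costs: (7.2, 1.6)
  x^k = (0.0, 0.0), subgradient = b - a^T x = 9.0
  y^{k+1} = 0.9 + 0.1*9.0 = 1.8
Step 3: y^k = 1.8, reduced costs: (5.4, -3.8)
  x^k = (0.0, 9.0), subgradient = b - a^T x = -45.0
  y^{k+1} = 1.8 + 0.1*-45.0 = -2.7
Dual objective at y_3 = -2.7: reduced costs (14.4, 23.2), box minimizer x = (0.0, 0.0)
g(y_3) = b*y + (c1 - a1*y)*x1 + (c2 - a2*y)*x2 = 9*(-2.7) + 14.4*0.0 + 23.2*0.0 = -24.3 + 0.0 + 0.0 = -24.3


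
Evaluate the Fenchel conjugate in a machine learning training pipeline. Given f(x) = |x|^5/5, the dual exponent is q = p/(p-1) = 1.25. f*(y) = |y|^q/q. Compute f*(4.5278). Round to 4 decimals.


The conjugate exponent q satisfies 1/p + 1/q = 1.
p = 5, so q = 5/(5 - 1) = 1.25
|y|^q = 4.5278^1.25 = 6.6048
f*(4.5278) = 6.6048 / 1.25 = 5.2838


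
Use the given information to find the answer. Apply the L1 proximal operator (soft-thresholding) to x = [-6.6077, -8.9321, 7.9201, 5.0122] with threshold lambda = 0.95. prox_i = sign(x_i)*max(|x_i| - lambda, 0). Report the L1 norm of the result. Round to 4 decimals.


Soft-thresholding with lambda = 0.95:
prox(-6.6077) = sign(-6.6077)*max(|-6.6077| - 0.95, 0) = -5.6577
prox(-8.9321) = sign(-8.9321)*max(|-8.9321| - 0.95, 0) = -7.9821
prox(7.9201) = sign(7.9201)*max(|7.9201| - 0.95, 0) = 6.9701
prox(5.0122) = sign(5.0122)*max(|5.0122| - 0.95, 0) = 4.0622
prox(x) = [-5.6577, -7.9821, 6.9701, 4.0622]
||prox(x)||_1 = 5.6577 + 7.9821 + 6.9701 + 4.0622 = 24.6721


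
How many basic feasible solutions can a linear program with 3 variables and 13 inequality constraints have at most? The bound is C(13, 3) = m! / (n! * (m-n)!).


Each vertex corresponds to some choice of n active constraints out of m, so the number of vertices is at most C(m, n) = m! / (n!(m-n)!).
m = 13, n = 3
Numerator: 13 * 12 * 11
Denominator: 3! = 6
C(13, 3) = 286


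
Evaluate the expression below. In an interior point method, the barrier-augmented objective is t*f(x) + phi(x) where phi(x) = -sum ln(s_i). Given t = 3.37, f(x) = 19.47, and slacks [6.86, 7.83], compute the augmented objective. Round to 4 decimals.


Step 1: Compute log-barrier.
ln values: [1.9257, 2.058]
phi = -(1.9257 + 2.058) = -3.9837
Step 2: Compute augmented objective.
t*f(x) = 3.37*19.47 = 65.6139
Total = 65.6139 - 3.9837 = 61.6302


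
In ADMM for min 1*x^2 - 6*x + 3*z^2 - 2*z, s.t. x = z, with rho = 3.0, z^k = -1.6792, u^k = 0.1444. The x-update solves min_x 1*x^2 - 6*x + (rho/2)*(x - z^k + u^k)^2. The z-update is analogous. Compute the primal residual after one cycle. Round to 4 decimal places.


ADMM iteration with rho = 3.0, z^k = -1.6792, u^k = 0.1444
Step 1: x-update.
Minimize 1*x^2 - 6*x + (3.0/2)*(x + 1.6792 + 0.1444)^2
FOC: (2*1 + 3.0)*x = 6 + 3.0*(-1.6792 - 0.1444)
x^{k+1} = 0.1058
Step 2: z-update.
Minimize 3*z^2 - 2*z + (3.0/2)*(0.1058 - z + 0.1444)^2
FOC: (2*3 + 3.0)*z = 2 + 3.0*(0.1058 + 0.1444)
z^{k+1} = 0.3056
Step 3: u-update.
u^{k+1} = 0.1444 + 0.1058 - 0.3056 = -0.0554
Step 4: Primal residual = |0.1058 - 0.3056| = 0.1998


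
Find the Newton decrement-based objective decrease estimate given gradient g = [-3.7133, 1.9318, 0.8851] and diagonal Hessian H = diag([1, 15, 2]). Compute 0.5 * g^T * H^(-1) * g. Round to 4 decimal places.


Step 1: H is diagonal, so H^(-1) * g = [-3.7133, 0.1288, 0.4426].
Step 2: g^T H^(-1) g = sum_i g_i^2 / H_ii
  = (-3.7133)^2/1 + (1.9318)^2/15 + (0.8851)^2/2
  = 13.7886 + 0.2488 + 0.3917 = 14.4291
Step 3: Objective decrease = 0.5 * g^T H^(-1) g = 7.2145


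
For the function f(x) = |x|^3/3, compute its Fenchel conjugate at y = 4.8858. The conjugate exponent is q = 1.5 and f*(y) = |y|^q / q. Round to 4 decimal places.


The conjugate exponent q satisfies 1/p + 1/q = 1.
p = 3, so q = 3/(3 - 1) = 1.5
|y|^q = 4.8858^1.5 = 10.7995
f*(4.8858) = 10.7995 / 1.5 = 7.1997


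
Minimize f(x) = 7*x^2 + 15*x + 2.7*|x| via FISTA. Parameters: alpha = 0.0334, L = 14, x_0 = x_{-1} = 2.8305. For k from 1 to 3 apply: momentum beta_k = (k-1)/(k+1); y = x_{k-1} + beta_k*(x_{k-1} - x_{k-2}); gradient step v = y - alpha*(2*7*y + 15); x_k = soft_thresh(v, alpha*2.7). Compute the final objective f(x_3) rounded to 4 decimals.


FISTA on f(x) = 7*x^2 + 15*x + 2.7*|x|
L = 14, alpha = 0.0334
Iteration 1: beta = 0.0, y = 2.8305 + 0.0*(2.8305 - 2.8305) = 2.8305
  grad(y) = 54.627, v = y - alpha*grad = 1.006
  prox(v) = soft_thresh(1.006, 0.0902) = 0.9158
Iteration 2: beta = 0.3333, y = 0.9158 + 0.3333*(0.9158 - 2.8305) = 0.2775
  grad(y) = 18.8855, v = y - alpha*grad = -0.3532
  prox(v) = soft_thresh(-0.3532, 0.0902) = -0.2631
Iteration 3: beta = 0.5, y = -0.2631 + 0.5*(-0.2631 - 0.9158) = -0.8525
  grad(y) = 3.0653, v = y - alpha*grad = -0.9549
  prox(v) = soft_thresh(-0.9549, 0.0902) = -0.8647
f(x_3) = 7*(-0.8647)^2 + 15*(-0.8647) + 2.7*|-0.8647| = -5.4019


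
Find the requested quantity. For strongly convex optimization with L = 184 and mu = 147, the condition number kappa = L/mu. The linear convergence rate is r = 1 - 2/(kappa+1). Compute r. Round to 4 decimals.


Step 1: Compute the condition number.
kappa = L/mu = 184/147 = 1.2517
Step 2: Compute the convergence rate.
r = 1 - 2/(kappa + 1) = 1 - 2*mu/(L + mu) = (L - mu)/(L + mu) = 37/331 = 0.1118


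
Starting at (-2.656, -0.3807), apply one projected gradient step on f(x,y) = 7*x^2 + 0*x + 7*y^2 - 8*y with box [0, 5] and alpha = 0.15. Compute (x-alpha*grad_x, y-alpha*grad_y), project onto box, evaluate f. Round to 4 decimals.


Step 1: Compute gradient at (-2.656, -0.3807).
grad_x = 2*7*-2.656 + 0 = -37.184
grad_y = 2*7*-0.3807 - 8 = -13.3298
Step 2: Gradient step.
x_raw = -2.656 - 0.15*-37.184 = 2.9216
y_raw = -0.3807 - 0.15*-13.3298 = 1.6188
Step 3: Project onto [0, 5].
x_proj = clip(2.9216) = 2.9216
y_proj = clip(1.6188) = 1.6188
Step 4: Evaluate f.
f(2.9216, 1.6188) = 65.143


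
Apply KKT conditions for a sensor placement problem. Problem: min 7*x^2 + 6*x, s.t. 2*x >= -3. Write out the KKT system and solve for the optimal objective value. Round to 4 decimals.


Step 1: Try lambda = 0 (constraint inactive).
Stationarity: 2*7*x + 6 = 0
x* = -6/(2*7) = -3/7 = -0.4286 (rounded; the exact value -3/7 is used below)
Check constraint: 2*-0.4286 = -0.8572 >= -3 -- satisfied.
Step 2: Compute optimal value.
f(x*) = 7*(-3/7)^2 + 6*(-3/7) = -1.2857


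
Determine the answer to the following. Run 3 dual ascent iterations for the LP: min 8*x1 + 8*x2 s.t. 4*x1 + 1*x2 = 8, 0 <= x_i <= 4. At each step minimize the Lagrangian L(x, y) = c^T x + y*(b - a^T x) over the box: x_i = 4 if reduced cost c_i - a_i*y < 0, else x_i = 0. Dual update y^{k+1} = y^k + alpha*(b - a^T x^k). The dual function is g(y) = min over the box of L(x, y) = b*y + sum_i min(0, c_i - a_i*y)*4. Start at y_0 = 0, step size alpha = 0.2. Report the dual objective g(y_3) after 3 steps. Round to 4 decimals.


Dual ascent for LP: min 8*x1 + 8*x2, 4*x1 + 1*x2 = 8, 0 <= x_i <= 4
Step 1: y^k = 0.0, reduced costs: (8.0, 8.0)
  x^k = (0.0, 0.0), subgradient = b - a^T x = 8.0
  y^{k+1} = 0.0 + 0.2*8.0 = 1.6
Step 2: y^k = 1.6, reduced costs: (1.6, 6.4)
  x^k = (0.0, 0.0), subgradient = b - a^T x = 8.0
  y^{k+1} = 1.6 + 0.2*8.0 = 3.2
Step 3: y^k = 3.2, reduced costs: (-4.8, 4.8)
  x^k = (4.0, 0.0), subgradient = b - a^T x = -8.0
  y^{k+1} = 3.2 + 0.2*-8.0 = 1.6
Dual objective at y_3 = 1.6: reduced costs (1.6, 6.4), box minimizer x = (0.0, 0.0)
g(y_3) = b*y + (c1 - a1*y)*x1 + (c2 - a2*y)*x2 = 8*1.6 + 1.6*0.0 + 6.4*0.0 = 12.8 + 0.0 + 0.0 = 12.8


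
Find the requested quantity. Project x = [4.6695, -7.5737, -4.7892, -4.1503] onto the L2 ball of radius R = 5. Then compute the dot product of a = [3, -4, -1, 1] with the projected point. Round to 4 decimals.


Step 1: Compute ||x|| (intermediates to 6 decimals).
||x|| = sqrt(4.6695^2 + (-7.5737)^2 + (-4.7892)^2 + (-4.1503)^2) = 10.923671
Step 2: Project.
Since ||x|| > R, scale = R/||x|| = 5/10.923671 = 0.457722, proj(x) = scale * x
proj(x) = [2.137333, -3.466649, -2.192122, -1.899684]
Step 3: Dot product.
a^T * proj(x) = 3*2.137333 - 4*(-3.466649) - 1*(-2.192122) + 1*(-1.899684) = 20.571


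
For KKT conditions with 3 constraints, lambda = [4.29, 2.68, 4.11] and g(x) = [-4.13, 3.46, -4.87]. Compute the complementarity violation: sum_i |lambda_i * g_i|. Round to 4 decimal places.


KKT complementary slackness check:
lambda_1 * g_1 = 4.29 * -4.13 = -17.7177
lambda_2 * g_2 = 2.68 * 3.46 = 9.2728
lambda_3 * g_3 = 4.11 * -4.87 = -20.0157
Total violation = 17.7177 + 9.2728 + 20.0157 = 47.0062


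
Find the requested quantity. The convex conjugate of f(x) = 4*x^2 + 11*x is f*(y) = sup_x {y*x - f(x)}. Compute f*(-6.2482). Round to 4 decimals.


f*(y) = sup_x {y*x - a*x^2 - b*x} = sup_x {(y-b)*x - a*x^2}
FOC: (y - b) - 2a*x = 0 => x* = (y - b)/(2a)
x* = (-6.2482 - 11)/(2*4) = -2.156
f*(-6.2482) = (y-b)^2/(4a) = (-6.2482 - 11)^2/(4*4)
= 297.5004/16 = 18.5938


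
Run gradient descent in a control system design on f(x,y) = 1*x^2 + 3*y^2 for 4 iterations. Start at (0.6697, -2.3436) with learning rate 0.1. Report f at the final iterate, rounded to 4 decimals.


Gradient descent on f(x,y) = 1*x^2 + 3*y^2.
Starting point: (0.6697, -2.3436), alpha = 0.1
Step 1: grad_x = 2*1*0.6697 = 1.3394, grad_y = 2*3*-2.3436 = -14.0616
  x_1 = 0.6697 - 0.1*1.3394 = 0.5358
  y_1 = -2.3436 - 0.1*-14.0616 = -0.9374
Step 2: grad_x = 2*1*0.5358 = 1.0715, grad_y = 2*3*-0.9374 = -5.6246
  x_2 = 0.5358 - 0.1*1.0715 = 0.4286
  y_2 = -0.9374 - 0.1*-5.6246 = -0.375
Step 3: grad_x = 2*1*0.4286 = 0.8572, grad_y = 2*3*-0.375 = -2.2499
  x_3 = 0.4286 - 0.1*0.8572 = 0.3429
  y_3 = -0.375 - 0.1*-2.2499 = -0.15
Step 4: grad_x = 2*1*0.3429 = 0.6858, grad_y = 2*3*-0.15 = -0.8999
  x_4 = 0.3429 - 0.1*0.6858 = 0.2743
  y_4 = -0.15 - 0.1*-0.8999 = -0.06
f(0.2743, -0.06) = 1*0.2743^2 + 3*(-0.06)^2 = 0.086


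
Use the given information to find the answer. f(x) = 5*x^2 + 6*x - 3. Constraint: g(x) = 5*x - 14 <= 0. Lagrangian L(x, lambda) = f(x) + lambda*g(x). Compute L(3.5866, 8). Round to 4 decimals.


Step 1: Evaluate f(x).
f(3.5866) = 5*3.5866^2 + 6*3.5866 - 3 = 82.8381
Step 2: Evaluate g(x).
g(3.5866) = 5*3.5866 - 14 = 3.933
Step 3: Compute Lagrangian.
L = 82.8381 + 8*3.933 = 114.3021


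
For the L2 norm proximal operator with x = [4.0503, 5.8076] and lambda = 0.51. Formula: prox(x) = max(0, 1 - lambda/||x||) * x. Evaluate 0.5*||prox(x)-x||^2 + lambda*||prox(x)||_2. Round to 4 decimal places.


Step 1: Compute ||x||.
||x|| = 7.0805
Step 2: Compute scaling factor.
scale = max(0, 1 - 0.51/7.0805) = 0.928
Step 3: prox(x) = [3.7586, 5.3893]
||prox(x)|| = 6.5705
Step 4: Proximal objective.
0.5*||prox-x||^2 = 0.1301
lambda*||prox|| = 3.351
Total = 3.481


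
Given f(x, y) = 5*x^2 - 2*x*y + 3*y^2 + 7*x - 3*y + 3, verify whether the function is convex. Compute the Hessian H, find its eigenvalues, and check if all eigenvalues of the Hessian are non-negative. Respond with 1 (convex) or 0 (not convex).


The Hessian of f(x,y) = 5*x^2 - 2*x*y + 3*y^2 + 7*x - 3*y + 3 is:
H = [[10, -2], [-2, 6]]
Trace = 10 + 6 = 16
Determinant = 10*6 - (-2)^2 = 56
Discriminant = (16)^2 - 4*56 = 32.0
Eigenvalues: lambda_1 = 5.1716, lambda_2 = 10.8284
The function is convex.

1


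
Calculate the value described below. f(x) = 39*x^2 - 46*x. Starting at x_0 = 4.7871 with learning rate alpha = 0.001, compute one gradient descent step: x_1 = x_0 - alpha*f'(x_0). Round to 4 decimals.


We compute the gradient at x_0 and apply the update.
f'(x) = 78*x - 46
f'(4.7871) = 78*4.7871 - 46 = 327.3938
x_1 = 4.7871 - 0.001*327.3938 = 4.4597


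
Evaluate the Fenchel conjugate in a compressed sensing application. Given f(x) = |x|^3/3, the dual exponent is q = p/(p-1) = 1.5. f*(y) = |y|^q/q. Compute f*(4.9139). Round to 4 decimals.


The conjugate exponent q satisfies 1/p + 1/q = 1.
p = 3, so q = 3/(3 - 1) = 1.5
|y|^q = 4.9139^1.5 = 10.8928
f*(4.9139) = 10.8928 / 1.5 = 7.2619


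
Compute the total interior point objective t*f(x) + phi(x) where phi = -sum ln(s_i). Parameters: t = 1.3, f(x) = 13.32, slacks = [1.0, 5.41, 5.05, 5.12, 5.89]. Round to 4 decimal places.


Step 1: Compute log-barrier.
ln values: [0.0, 1.6882, 1.6194, 1.6332, 1.7733]
phi = -(0.0 + 1.6882 + 1.6194 + 1.6332 + 1.7733) = -6.714
Step 2: Compute augmented objective.
t*f(x) = 1.3*13.32 = 17.316
Total = 17.316 - 6.714 = 10.602


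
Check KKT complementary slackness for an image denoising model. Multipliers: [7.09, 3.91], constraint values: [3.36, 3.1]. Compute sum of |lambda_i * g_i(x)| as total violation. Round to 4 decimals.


KKT complementary slackness check:
lambda_1 * g_1 = 7.09 * 3.36 = 23.8224
lambda_2 * g_2 = 3.91 * 3.1 = 12.121
Total violation = 23.8224 + 12.121 = 35.9434


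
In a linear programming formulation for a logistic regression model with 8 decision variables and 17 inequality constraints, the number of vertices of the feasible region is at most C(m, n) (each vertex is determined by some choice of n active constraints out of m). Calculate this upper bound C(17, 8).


Each vertex corresponds to some choice of n active constraints out of m, so the number of vertices is at most C(m, n) = m! / (n!(m-n)!).
m = 17, n = 8
Numerator: 17 * 16 * 15 * 14 * 13 * 12 * 11 * 10
Denominator: 8! = 40320
C(17, 8) = 24310


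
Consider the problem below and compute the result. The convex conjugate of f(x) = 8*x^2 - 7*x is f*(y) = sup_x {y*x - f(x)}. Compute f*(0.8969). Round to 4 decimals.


f*(y) = sup_x {y*x - a*x^2 - b*x} = sup_x {(y-b)*x - a*x^2}
FOC: (y - b) - 2a*x = 0 => x* = (y - b)/(2a)
x* = (0.8969 + 7)/(2*8) = 0.4936
f*(0.8969) = (y-b)^2/(4a) = (0.8969 + 7)^2/(4*8)
= 62.361/32 = 1.9488


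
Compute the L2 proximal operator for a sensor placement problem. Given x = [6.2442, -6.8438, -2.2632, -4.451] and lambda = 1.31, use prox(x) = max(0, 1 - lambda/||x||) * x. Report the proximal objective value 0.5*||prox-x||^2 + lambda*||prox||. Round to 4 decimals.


Step 1: Compute ||x||.
||x|| = 10.5243
Step 2: Compute scaling factor.
scale = max(0, 1 - 1.31/10.5243) = 0.8755
Step 3: prox(x) = [5.467, -5.9919, -1.9815, -3.897]
||prox(x)|| = 9.2143
Step 4: Proximal objective.
0.5*||prox-x||^2 = 0.8581
lambda*||prox|| = 12.0707
Total = 12.9288


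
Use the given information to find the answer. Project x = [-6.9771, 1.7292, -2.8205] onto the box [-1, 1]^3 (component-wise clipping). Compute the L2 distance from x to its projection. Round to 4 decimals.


Project each component onto [-1, 1].
clip(-6.9771) = -1.0, clip(1.7292) = 1.0, clip(-2.8205) = -1.0
Projection = [-1.0, 1.0, -1.0]
Squared diffs: [35.7257, 0.5317, 3.3142]
Distance = sqrt(39.5716) = 6.2906


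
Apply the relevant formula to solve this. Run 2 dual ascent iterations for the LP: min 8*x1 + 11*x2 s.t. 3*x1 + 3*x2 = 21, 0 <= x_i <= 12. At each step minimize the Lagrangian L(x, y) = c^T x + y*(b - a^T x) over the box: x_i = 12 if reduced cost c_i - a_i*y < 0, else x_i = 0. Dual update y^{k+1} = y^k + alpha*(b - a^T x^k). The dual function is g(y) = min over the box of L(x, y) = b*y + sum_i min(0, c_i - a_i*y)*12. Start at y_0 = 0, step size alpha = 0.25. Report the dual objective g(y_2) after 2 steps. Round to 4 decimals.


Dual ascent for LP: min 8*x1 + 11*x2, 3*x1 + 3*x2 = 21, 0 <= x_i <= 12
Step 1: y^k = 0.0, reduced costs: (8.0, 11.0)
  x^k = (0.0, 0.0), subgradient = b - a^T x = 21.0
  y^{k+1} = 0.0 + 0.25*21.0 = 5.25
Step 2: y^k = 5.25, reduced costs: (-7.75, -4.75)
  x^k = (12.0, 12.0), subgradient = b - a^T x = -51.0
  y^{k+1} = 5.25 + 0.25*-51.0 = -7.5
Dual objective at y_2 = -7.5: reduced costs (30.5, 33.5), box minimizer x = (0.0, 0.0)
g(y_2) = b*y + (c1 - a1*y)*x1 + (c2 - a2*y)*x2 = 21*(-7.5) + 30.5*0.0 + 33.5*0.0 = -157.5 + 0.0 + 0.0 = -157.5


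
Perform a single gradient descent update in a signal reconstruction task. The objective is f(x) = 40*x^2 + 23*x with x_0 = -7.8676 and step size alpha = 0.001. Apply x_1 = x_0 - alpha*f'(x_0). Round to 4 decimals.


We compute the gradient at x_0 and apply the update.
f'(x) = 80*x + 23
f'(-7.8676) = 80*-7.8676 + 23 = -606.408
x_1 = -7.8676 - 0.001*-606.408 = -7.2612


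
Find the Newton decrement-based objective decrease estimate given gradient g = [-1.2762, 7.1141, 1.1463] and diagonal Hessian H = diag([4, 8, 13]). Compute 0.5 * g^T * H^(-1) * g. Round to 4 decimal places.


Step 1: H is diagonal, so H^(-1) * g = [-0.3191, 0.8893, 0.0882].
Step 2: g^T H^(-1) g = sum_i g_i^2 / H_ii
  = (-1.2762)^2/4 + (7.1141)^2/8 + (1.1463)^2/13
  = 0.4072 + 6.3263 + 0.1011 = 6.8346
Step 3: Objective decrease = 0.5 * g^T H^(-1) g = 3.4173


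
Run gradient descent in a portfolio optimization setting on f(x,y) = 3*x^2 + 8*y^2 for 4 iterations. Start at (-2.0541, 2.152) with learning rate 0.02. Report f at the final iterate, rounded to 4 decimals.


Gradient descent on f(x,y) = 3*x^2 + 8*y^2.
Starting point: (-2.0541, 2.152), alpha = 0.02
Step 1: grad_x = 2*3*-2.0541 = -12.3246, grad_y = 2*8*2.152 = 34.432
  x_1 = -2.0541 - 0.02*-12.3246 = -1.8076
  y_1 = 2.152 - 0.02*34.432 = 1.4634
Step 2: grad_x = 2*3*-1.8076 = -10.8456, grad_y = 2*8*1.4634 = 23.4138
  x_2 = -1.8076 - 0.02*-10.8456 = -1.5907
  y_2 = 1.4634 - 0.02*23.4138 = 0.9951
Step 3: grad_x = 2*3*-1.5907 = -9.5442, grad_y = 2*8*0.9951 = 15.9214
  x_3 = -1.5907 - 0.02*-9.5442 = -1.3998
  y_3 = 0.9951 - 0.02*15.9214 = 0.6767
Step 4: grad_x = 2*3*-1.3998 = -8.3989, grad_y = 2*8*0.6767 = 10.8265
  x_4 = -1.3998 - 0.02*-8.3989 = -1.2318
  y_4 = 0.6767 - 0.02*10.8265 = 0.4601
f(-1.2318, 0.4601) = 3*(-1.2318)^2 + 8*0.4601^2 = 6.246


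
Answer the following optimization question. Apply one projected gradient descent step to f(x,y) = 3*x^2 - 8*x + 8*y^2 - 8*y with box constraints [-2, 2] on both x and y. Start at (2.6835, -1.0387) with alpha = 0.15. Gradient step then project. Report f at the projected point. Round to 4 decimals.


Step 1: Compute gradient at (2.6835, -1.0387).
grad_x = 2*3*2.6835 - 8 = 8.101
grad_y = 2*8*-1.0387 - 8 = -24.6192
Step 2: Gradient step.
x_raw = 2.6835 - 0.15*8.101 = 1.4684
y_raw = -1.0387 - 0.15*-24.6192 = 2.6542
Step 3: Project onto [-2, 2].
x_proj = clip(1.4684) = 1.4684
y_proj = clip(2.6542) = 2.0
Step 4: Evaluate f.
f(1.4684, 2.0) = 10.7214


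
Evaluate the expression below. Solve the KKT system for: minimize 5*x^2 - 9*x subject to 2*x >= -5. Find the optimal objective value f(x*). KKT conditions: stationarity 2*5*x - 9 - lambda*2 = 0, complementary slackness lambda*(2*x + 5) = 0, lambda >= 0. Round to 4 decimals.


Step 1: Try lambda = 0 (constraint inactive).
Stationarity: 2*5*x - 9 = 0
x* = 9/(2*5) = 0.9
Check constraint: 2*0.9 = 1.8 >= -5 -- satisfied.
Step 2: Compute optimal value.
f(x*) = 5*0.9^2 - 9*0.9 = -4.05


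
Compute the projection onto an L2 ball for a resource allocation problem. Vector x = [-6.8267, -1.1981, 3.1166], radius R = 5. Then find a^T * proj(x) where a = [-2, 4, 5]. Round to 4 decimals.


Step 1: Compute ||x|| (intermediates to 6 decimals).
||x|| = sqrt((-6.8267)^2 + (-1.1981)^2 + 3.1166^2) = 7.599505
Step 2: Project.
Since ||x|| > R, scale = R/||x|| = 5/7.599505 = 0.657938, proj(x) = scale * x
proj(x) = [-4.491545, -0.788276, 2.05053]
Step 3: Dot product.
a^T * proj(x) = -2*(-4.491545) + 4*(-0.788276) + 5*2.05053 = 16.0826


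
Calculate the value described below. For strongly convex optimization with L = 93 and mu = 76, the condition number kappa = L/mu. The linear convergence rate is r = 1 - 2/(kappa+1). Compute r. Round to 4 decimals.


Step 1: Compute the condition number.
kappa = L/mu = 93/76 = 1.2237
Step 2: Compute the convergence rate.
r = 1 - 2/(kappa + 1) = 1 - 2*mu/(L + mu) = (L - mu)/(L + mu) = 17/169 = 0.1006
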